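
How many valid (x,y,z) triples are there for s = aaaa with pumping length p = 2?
3

For s = 'aaaa' with pumping length p = 2:

Constraints: |xy| ≤ 2, |y| > 0

Valid decompositions (|xy| ≤ p, |y| ≥ 1):
  • x='', y='a', z='aaa'
  • x='a', y='a', z='aa'
  • x='', y='aa', z='aa'

Total count: 3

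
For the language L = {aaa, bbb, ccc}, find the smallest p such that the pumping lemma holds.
p = 4

For a finite language L, the pumping lemma holds vacuously if p > max|s| for s ∈ L.

The longest string in L = {aaa, bbb, ccc} has length 3.
If p = 4, then no string s ∈ L has |s| ≥ p, so the condition is vacuously true.

The minimum pumping length is p = 4.

Why no smaller p works: for any p ≤ 3, the longest string s ∈ L has |s| = 3 ≥ p, so it would
have to be pumpable; but pumping up (i = 2, 3, ...) produces ever longer strings, which cannot all lie in the
finite language L. So the pumping property fails for every p ≤ 3.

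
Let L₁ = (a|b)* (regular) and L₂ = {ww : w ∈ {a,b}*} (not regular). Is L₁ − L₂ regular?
No — L₁ − L₂ is not regular.

L₁ − L₂ is the complement of {ww} within {a,b}*. If it were regular, its complement {ww} would be regular as well (regular languages are closed under complement) — contradiction. So L₁ − L₂ is not regular.

Note that the bare facts "L₁ regular, L₂ non-regular" do not settle the question by themselves: the closure of regular languages under ∪, ∩, complement and difference applies only when BOTH operands are regular. With a non-regular operand the result can come out regular or non-regular depending on the specific languages, so one has to work out L₁ − L₂ for this particular pair, as above.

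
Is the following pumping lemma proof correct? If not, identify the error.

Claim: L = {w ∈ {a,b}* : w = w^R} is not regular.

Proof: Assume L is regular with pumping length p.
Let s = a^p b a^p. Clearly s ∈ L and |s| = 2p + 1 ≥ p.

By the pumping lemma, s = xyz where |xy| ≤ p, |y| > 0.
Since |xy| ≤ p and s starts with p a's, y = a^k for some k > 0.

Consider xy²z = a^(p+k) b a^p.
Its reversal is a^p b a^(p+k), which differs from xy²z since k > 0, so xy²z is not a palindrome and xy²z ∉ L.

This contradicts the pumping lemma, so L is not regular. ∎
The proof is correct.

This proof is valid because:
1. s = a^p b a^p is in L and is chosen in terms of p, so |s| ≥ p holds for every p
2. The decomposition analysis is correct: |xy| ≤ p forces y to lie inside the leading a's
3. The contradiction is valid: a^(p+k) b a^p has more a's before the b than after it, so it is not a palindrome
4. The conclusion follows logically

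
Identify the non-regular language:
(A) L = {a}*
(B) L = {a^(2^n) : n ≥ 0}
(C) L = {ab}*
(B) {a^(2^n) : n ≥ 0}

(B) L = {a^(2^n) : n ≥ 0} is NOT regular.

The pumping lemma can be used to prove this:
After pumping, length is no longer a power of 2

The other languages are regular because they can be recognized by finite automata.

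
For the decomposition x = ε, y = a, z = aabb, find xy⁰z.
aabb

Given x = '', y = 'a', z = 'aabb' and i = 0:

xy^0z = x + y·y·...·y (0 times) + z
       = '' + 'a'^0 + 'aabb'
       = '' + '' + 'aabb'
       = 'aabb'

The pumped string is 'aabb' with length 4.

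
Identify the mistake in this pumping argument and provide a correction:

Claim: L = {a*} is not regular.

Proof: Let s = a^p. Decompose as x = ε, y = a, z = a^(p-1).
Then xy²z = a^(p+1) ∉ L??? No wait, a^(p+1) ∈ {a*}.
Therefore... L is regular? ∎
Error: The proof attempts to show a*  is not regular, but a* IS regular!

Correction: a* is a regular language (recognized by a simple DFA with one accepting state and self-loop on 'a'). The pumping lemma can only prove non-regularity, not regularity. For regular languages, pumping always works.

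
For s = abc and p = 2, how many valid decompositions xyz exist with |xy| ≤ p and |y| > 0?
3

For s = 'abc' with pumping length p = 2:

Constraints: |xy| ≤ 2, |y| > 0

Valid decompositions (|xy| ≤ p, |y| ≥ 1):
  • x='', y='a', z='bc'
  • x='a', y='b', z='c'
  • x='', y='ab', z='c'

Total count: 3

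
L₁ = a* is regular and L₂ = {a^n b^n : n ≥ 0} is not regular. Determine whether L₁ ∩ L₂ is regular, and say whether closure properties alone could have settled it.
Yes — L₁ ∩ L₂ is regular.

A string of a* contains no b's, and the only string of {a^n b^n} with no b's is ε (n = 0). So L₁ ∩ L₂ = {ε}, a finite language, which is regular.

Note that the bare facts "L₁ regular, L₂ non-regular" do not settle the question by themselves: the closure of regular languages under ∪, ∩, complement and difference applies only when BOTH operands are regular. With a non-regular operand the result can come out regular or non-regular depending on the specific languages, so one has to work out L₁ ∩ L₂ for this particular pair, as above.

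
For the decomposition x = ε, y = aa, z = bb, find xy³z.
aaaaaabb

Given x = '', y = 'aa', z = 'bb' and i = 3:

xy^3z = x + y·y·...·y (3 times) + z
       = '' + 'aa'^3 + 'bb'
       = '' + 'aaaaaa' + 'bb'
       = 'aaaaaabb'

The pumped string is 'aaaaaabb' with length 8.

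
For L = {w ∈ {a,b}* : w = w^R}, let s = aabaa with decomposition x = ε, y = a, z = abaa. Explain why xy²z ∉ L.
xy²z = aaabaa ∉ L

Pumping with i = 2 replaces y = a by y² = aa:
- Original: s = xyz = aabaa; aabaa reversed is aabaa, the same string, so it is a palindrome and is in L
- Pumped: xy²z = ε · aa · abaa = aaabaa
- aaabaa reversed is aabaaa ≠ aaabaa, so it is not a palindrome and is not in L

The pumping lemma would require xy²z ∈ L, so this decomposition yields a contradiction.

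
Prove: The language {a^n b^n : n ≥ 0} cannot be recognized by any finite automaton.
Assume for contradiction that L is regular, and let p ≥ 1 be the pumping length given by the pumping lemma.
Choose s = a^p b^p. Then s ∈ L and |s| = 2p ≥ p.
By the pumping lemma, s = xyz for some x, y, z with |xy| ≤ p, |y| ≥ 1, and xy^i z ∈ L for every i ≥ 0.
Since |xy| ≤ p and the first p symbols of s are all a's, we must have y = a^k for some k with 1 ≤ k ≤ p.

Take i = 0: xy⁰z = a^(p − k) b^p.
This string has p − k a's but p b's, and p − k < p because k ≥ 1. So xy⁰z ∉ L.

This contradicts the pumping lemma, which requires xy^i z ∈ L for all i ≥ 0.
Hence L = {a^n b^n : n ≥ 0} is not regular. ∎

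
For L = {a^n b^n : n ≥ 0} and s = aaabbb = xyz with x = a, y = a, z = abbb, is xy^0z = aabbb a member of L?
No

xy⁰z = a · ε · abbb = aabbb.
aabbb has 2 a's and 3 b's; 2 ≠ 3, so it is not in L.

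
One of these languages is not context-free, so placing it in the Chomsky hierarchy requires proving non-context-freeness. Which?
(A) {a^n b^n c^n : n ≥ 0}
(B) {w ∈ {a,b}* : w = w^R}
(A) {a^n b^n c^n : n ≥ 0}

(A) {a^n b^n c^n : n ≥ 0} requires the CFL pumping lemma.

- {w ∈ {a,b}* : w = w^R} is context-free (but not regular)
  • Can be shown non-regular with the regular pumping lemma
  • After pumping, the string is no longer symmetric

- {a^n b^n c^n : n ≥ 0} is NOT context-free
  • Requires the CFL pumping lemma to prove
  • Cannot maintain three equal counts simultaneously

The CFL pumping lemma is "stronger" in that it can prove non-membership
in the larger class of context-free languages.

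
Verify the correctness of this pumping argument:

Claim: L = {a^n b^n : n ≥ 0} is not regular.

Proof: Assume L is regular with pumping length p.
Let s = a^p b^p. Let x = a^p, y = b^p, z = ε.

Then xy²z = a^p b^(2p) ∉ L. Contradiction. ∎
The proof is INCORRECT.

Error: The decomposition violates |xy| ≤ p.
With x = a^p and y = b^p, we have |xy| = 2p > p.
The pumping lemma requires |xy| ≤ p, so y must be within the first p characters.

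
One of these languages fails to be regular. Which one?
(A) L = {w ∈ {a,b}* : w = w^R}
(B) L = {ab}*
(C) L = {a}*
(A) {w ∈ {a,b}* : w = w^R}

(A) L = {w ∈ {a,b}* : w = w^R} is NOT regular.

The pumping lemma can be used to prove this:
After pumping, the string is no longer symmetric

The other languages are regular because they can be recognized by finite automata.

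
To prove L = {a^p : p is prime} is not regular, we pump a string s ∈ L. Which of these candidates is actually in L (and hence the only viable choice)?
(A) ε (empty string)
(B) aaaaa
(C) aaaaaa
(B) aaaaa

The pumping lemma is applied to a string s that lies in L, so first check membership of each option:
- (A) ε has length 0, which is not prime, so it is not in L ✗
- (B) aaaaa has length 5, which is prime, so it is in L ✓
- (C) aaaaaa has length 6 = 2 × 3, which is not prime, so it is not in L ✗

Only (B) aaaaa is in L, so it is the only candidate that could play the role of s.
(In a complete proof one picks s in terms of the pumping length p so that |s| ≥ p is guaranteed; a fixed string like aaaaa illustrates the shape of such an s.)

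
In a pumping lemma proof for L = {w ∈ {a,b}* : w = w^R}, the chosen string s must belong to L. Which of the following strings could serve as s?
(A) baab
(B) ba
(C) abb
(A) baab

The pumping lemma is applied to a string s that lies in L, so first check membership of each option:
- (A) baab reversed is baab, the same string, so it is a palindrome and is in L ✓
- (B) ba reversed is ab ≠ ba, so it is not a palindrome and is not in L ✗
- (C) abb reversed is bba ≠ abb, so it is not a palindrome and is not in L ✗

Only (A) baab is in L, so it is the only candidate that could play the role of s.
(In a complete proof one picks s in terms of the pumping length p so that |s| ≥ p is guaranteed; a fixed string like baab illustrates the shape of such an s.)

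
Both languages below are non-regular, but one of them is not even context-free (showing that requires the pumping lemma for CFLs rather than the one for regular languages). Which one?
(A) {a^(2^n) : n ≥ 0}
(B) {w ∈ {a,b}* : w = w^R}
(A) {a^(2^n) : n ≥ 0}

(A) {a^(2^n) : n ≥ 0} requires the CFL pumping lemma.

- {w ∈ {a,b}* : w = w^R} is context-free (but not regular)
  • Can be shown non-regular with the regular pumping lemma
  • After pumping, the string is no longer symmetric

- {a^(2^n) : n ≥ 0} is NOT context-free
  • Requires the CFL pumping lemma to prove
  • Gaps between powers of 2 grow exponentially

The CFL pumping lemma is "stronger" in that it can prove non-membership
in the larger class of context-free languages.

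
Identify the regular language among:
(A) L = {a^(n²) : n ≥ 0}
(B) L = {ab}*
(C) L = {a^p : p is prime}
(B) {ab}*

(B) L = {ab}* is regular.

This can be recognized by a finite automaton (DFA/NFA).
Regular expressions like {ab}* define regular languages.

The other choices are not regular:
- {a^p : p is prime}: After pumping, the length becomes composite
- {a^(n²) : n ≥ 0}: After pumping, length is no longer a perfect square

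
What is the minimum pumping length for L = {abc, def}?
p = 4

For a finite language L, the pumping lemma holds vacuously if p > max|s| for s ∈ L.

The longest string in L = {abc, def} has length 3.
If p = 4, then no string s ∈ L has |s| ≥ p, so the condition is vacuously true.

The minimum pumping length is p = 4.

Why no smaller p works: for any p ≤ 3, the longest string s ∈ L has |s| = 3 ≥ p, so it would
have to be pumpable; but pumping up (i = 2, 3, ...) produces ever longer strings, which cannot all lie in the
finite language L. So the pumping property fails for every p ≤ 3.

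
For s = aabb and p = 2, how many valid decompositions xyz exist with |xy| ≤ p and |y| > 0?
3

For s = 'aabb' with pumping length p = 2:

Constraints: |xy| ≤ 2, |y| > 0

Valid decompositions (|xy| ≤ p, |y| ≥ 1):
  • x='', y='a', z='abb'
  • x='a', y='a', z='bb'
  • x='', y='aa', z='bb'

Total count: 3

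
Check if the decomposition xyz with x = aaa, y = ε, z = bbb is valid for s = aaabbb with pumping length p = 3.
Violated: |y| > 0

The decomposition x = aaa, y = ε, z = bbb for s = aaabbb with p = 3
violates the constraint: |y| > 0

|y| = 0, but the pumping lemma requires |y| > 0 (y must be non-empty).

Pumping lemma constraints:
1. xyz = s (decomposition is valid)
2. |xy| ≤ p
3. |y| > 0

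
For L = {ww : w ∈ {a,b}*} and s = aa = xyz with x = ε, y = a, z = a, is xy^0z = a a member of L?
No

xy⁰z = ε · ε · a = a.
a has odd length 1, so it cannot be written as ww and is not in L.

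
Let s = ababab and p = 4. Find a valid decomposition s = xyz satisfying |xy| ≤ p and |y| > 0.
x = 'a', y = 'bab', z = 'ab'

For s = ababab and p = 4, one valid decomposition is:
- x = 'a' (length 1)
- y = 'bab' (length 3)
- z = 'ab' (length 2)

Verification:
- xyz = 'a' + 'bab' + 'ab' = ababab ✓
- |xy| = 4 ≤ 4 ✓
- |y| = 3 > 0 ✓

All pumping lemma constraints are satisfied.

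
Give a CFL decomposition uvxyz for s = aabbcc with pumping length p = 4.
u='a', v='a', x='bb', y='c', z='c'

For s = aabbcc with pumping length p = 4:

One valid decomposition:
- u = 'a'
- v = 'a'
- x = 'bb'
- y = 'c'
- z = 'c'

Verification:
- uvxyz = 'a' + 'a' + 'bb' + 'c' + 'c' = aabbcc ✓
- |vxy| = |'abbc'| = 4 ≤ 4 ✓
- |vy| = |'ac'| = 2 > 0 ✓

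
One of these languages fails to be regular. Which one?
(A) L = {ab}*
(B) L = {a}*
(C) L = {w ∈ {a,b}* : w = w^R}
(C) {w ∈ {a,b}* : w = w^R}

(C) L = {w ∈ {a,b}* : w = w^R} is NOT regular.

The pumping lemma can be used to prove this:
After pumping, the string is no longer symmetric

The other languages are regular because they can be recognized by finite automata.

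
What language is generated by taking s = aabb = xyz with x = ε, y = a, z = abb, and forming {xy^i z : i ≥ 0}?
{xy^i z : i ≥ 0} = {a^(i+1) b^2 : i ≥ 0} = {abb, aabb, aaabb, ...}

With x = ε, y = a, z = abb: Starting with aabb and pumping the first 'a' (z = abb keeps the second 'a'), we get strings with i+1 a's followed by 2 b's for i = 0, 1, 2, ...; note bb is not produced because z always contributes one a.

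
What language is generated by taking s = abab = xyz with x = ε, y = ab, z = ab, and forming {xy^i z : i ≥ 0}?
{xy^i z : i ≥ 0} = {(ab)^(i+1) : i ≥ 0} = {ab, abab, ababab, ...}

With x = ε, y = ab, z = ab: Pumping 'ab' gives strings of alternating a's and b's.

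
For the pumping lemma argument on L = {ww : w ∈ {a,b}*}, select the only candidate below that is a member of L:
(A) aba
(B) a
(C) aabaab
(C) aabaab

The pumping lemma is applied to a string s that lies in L, so first check membership of each option:
- (A) aba has odd length 3, so it cannot be written as ww and is not in L ✗
- (B) a has odd length 1, so it cannot be written as ww and is not in L ✗
- (C) aabaab splits into halves aab · aab, which are equal, so it is in L (w = aab) ✓

Only (C) aabaab is in L, so it is the only candidate that could play the role of s.
(In a complete proof one picks s in terms of the pumping length p so that |s| ≥ p is guaranteed; a fixed string like aabaab illustrates the shape of such an s.)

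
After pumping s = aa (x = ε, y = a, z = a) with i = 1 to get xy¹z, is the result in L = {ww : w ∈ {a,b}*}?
Yes

xy¹z = ε · a · a = aa.
aa splits into halves a · a, which are equal, so it is in L (w = a).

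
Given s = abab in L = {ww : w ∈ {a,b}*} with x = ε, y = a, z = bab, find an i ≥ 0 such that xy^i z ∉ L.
i = 3

xy³z = ε · aaa · bab = aaabab; aaabab has length 6; its halves are aaa and bab, which differ, so it is not in L.
(Other choices also work, e.g. i = 0, 2; only i = 1 is guaranteed to stay in L since xy¹z = s.)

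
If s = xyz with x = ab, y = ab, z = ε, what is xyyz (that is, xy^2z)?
ababab

Given x = 'ab', y = 'ab', z = '' and i = 2:

xy^2z = x + y·y·...·y (2 times) + z
       = 'ab' + 'ab'^2 + ''
       = 'ab' + 'abab' + ''
       = 'ababab'

The pumped string is 'ababab' with length 6.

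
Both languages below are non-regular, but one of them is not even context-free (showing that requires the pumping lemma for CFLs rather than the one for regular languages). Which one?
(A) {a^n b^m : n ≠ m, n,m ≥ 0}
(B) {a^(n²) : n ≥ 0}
(B) {a^(n²) : n ≥ 0}

(B) {a^(n²) : n ≥ 0} requires the CFL pumping lemma.

- {a^n b^m : n ≠ m, n,m ≥ 0} is context-free (but not regular)
  • Can be shown non-regular with the regular pumping lemma
  • After pumping a's, we can make n = m

- {a^(n²) : n ≥ 0} is NOT context-free
  • Requires the CFL pumping lemma to prove
  • Gaps between squares grow unboundedly

The CFL pumping lemma is "stronger" in that it can prove non-membership
in the larger class of context-free languages.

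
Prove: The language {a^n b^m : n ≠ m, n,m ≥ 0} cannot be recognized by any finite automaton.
Assume for contradiction that L is regular, and let p ≥ 1 be the pumping length given by the pumping lemma.
Choose s = a^p b^(p + p!). Then s ∈ L because p ≠ p + p! (as p! ≥ 1), and |s| ≥ p.
By the pumping lemma, s = xyz for some x, y, z with |xy| ≤ p, |y| ≥ 1, and xy^i z ∈ L for every i ≥ 0.
Since |xy| ≤ p and the first p symbols of s are all a's, y = a^k for some k with 1 ≤ k ≤ p.
For every i ≥ 0, xy^i z = a^(p + (i − 1)k) b^(p + p!).

Because 1 ≤ k ≤ p, k divides p!. Let t = p!/k (a positive integer) and take i = t + 1.
Then the number of a's is p + tk = p + p!, which equals the number of b's.
So xy^(t+1) z = a^(p + p!) b^(p + p!) has equally many a's and b's and is NOT in L.

This contradicts the pumping lemma, which requires xy^i z ∈ L for all i ≥ 0.
Hence L = {a^n b^m : n ≠ m, n,m ≥ 0} is not regular. ∎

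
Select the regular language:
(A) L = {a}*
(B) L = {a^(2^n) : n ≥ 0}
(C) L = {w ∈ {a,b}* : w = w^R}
(A) {a}*

(A) L = {a}* is regular.

This can be recognized by a finite automaton (DFA/NFA).
Regular expressions like {a}* define regular languages.

The other choices are not regular:
- {w ∈ {a,b}* : w = w^R}: After pumping, the string is no longer symmetric
- {a^(2^n) : n ≥ 0}: After pumping, length is no longer a power of 2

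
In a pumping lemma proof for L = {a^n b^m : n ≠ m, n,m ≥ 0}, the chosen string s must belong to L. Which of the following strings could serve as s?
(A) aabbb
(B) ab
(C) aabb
(A) aabbb

The pumping lemma is applied to a string s that lies in L, so first check membership of each option:
- (A) aabbb = a^2 b^3 with 2 ≠ 3, so it is in L ✓
- (B) ab = a^1 b^1 has n = m = 1, so it is not in L ✗
- (C) aabb = a^2 b^2 has n = m = 2, so it is not in L ✗

Only (A) aabbb is in L, so it is the only candidate that could play the role of s.
(In a complete proof one picks s in terms of the pumping length p so that |s| ≥ p is guaranteed; a fixed string like aabbb illustrates the shape of such an s.)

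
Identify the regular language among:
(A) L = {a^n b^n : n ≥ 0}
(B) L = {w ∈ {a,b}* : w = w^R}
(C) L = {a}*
(C) {a}*

(C) L = {a}* is regular.

This can be recognized by a finite automaton (DFA/NFA).
Regular expressions like {a}* define regular languages.

The other choices are not regular:
- {w ∈ {a,b}* : w = w^R}: After pumping, the string is no longer symmetric
- {a^n b^n : n ≥ 0}: After pumping, the number of a's and b's become unequal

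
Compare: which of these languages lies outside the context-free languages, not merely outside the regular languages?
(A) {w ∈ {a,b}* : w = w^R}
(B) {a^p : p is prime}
(B) {a^p : p is prime}

(B) {a^p : p is prime} requires the CFL pumping lemma.

- {w ∈ {a,b}* : w = w^R} is context-free (but not regular)
  • Can be shown non-regular with the regular pumping lemma
  • After pumping, the string is no longer symmetric

- {a^p : p is prime} is NOT context-free
  • Requires the CFL pumping lemma to prove
  • The CFL pumping lemma also fails because prime gaps are unbounded

The CFL pumping lemma is "stronger" in that it can prove non-membership
in the larger class of context-free languages.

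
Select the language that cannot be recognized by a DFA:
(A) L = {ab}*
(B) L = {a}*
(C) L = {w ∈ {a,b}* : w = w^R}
(C) {w ∈ {a,b}* : w = w^R}

(C) L = {w ∈ {a,b}* : w = w^R} is NOT regular.

The pumping lemma can be used to prove this:
After pumping, the string is no longer symmetric

The other languages are regular because they can be recognized by finite automata.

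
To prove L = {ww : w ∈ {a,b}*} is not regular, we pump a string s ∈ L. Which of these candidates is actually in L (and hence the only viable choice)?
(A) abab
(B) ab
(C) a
(A) abab

The pumping lemma is applied to a string s that lies in L, so first check membership of each option:
- (A) abab splits into halves ab · ab, which are equal, so it is in L (w = ab) ✓
- (B) ab has length 2; its halves are a and b, which differ, so it is not in L ✗
- (C) a has odd length 1, so it cannot be written as ww and is not in L ✗

Only (A) abab is in L, so it is the only candidate that could play the role of s.
(In a complete proof one picks s in terms of the pumping length p so that |s| ≥ p is guaranteed; a fixed string like abab illustrates the shape of such an s.)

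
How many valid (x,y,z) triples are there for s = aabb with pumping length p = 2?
3

For s = 'aabb' with pumping length p = 2:

Constraints: |xy| ≤ 2, |y| > 0

Valid decompositions (|xy| ≤ p, |y| ≥ 1):
  • x='', y='a', z='abb'
  • x='a', y='a', z='bb'
  • x='', y='aa', z='bb'

Total count: 3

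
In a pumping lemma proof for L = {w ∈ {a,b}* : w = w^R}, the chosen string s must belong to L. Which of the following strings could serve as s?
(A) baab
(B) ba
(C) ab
(A) baab

The pumping lemma is applied to a string s that lies in L, so first check membership of each option:
- (A) baab reversed is baab, the same string, so it is a palindrome and is in L ✓
- (B) ba reversed is ab ≠ ba, so it is not a palindrome and is not in L ✗
- (C) ab reversed is ba ≠ ab, so it is not a palindrome and is not in L ✗

Only (A) baab is in L, so it is the only candidate that could play the role of s.
(In a complete proof one picks s in terms of the pumping length p so that |s| ≥ p is guaranteed; a fixed string like baab illustrates the shape of such an s.)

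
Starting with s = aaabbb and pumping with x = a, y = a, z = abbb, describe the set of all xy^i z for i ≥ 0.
{xy^i z : i ≥ 0} = {a^(2+i) b^3 : i ≥ 0} = {aabbb, aaabbb, aaaabbb, ...}

With x = a, y = a, z = abbb: Starting with aaabbb and pumping the second 'a', we get strings with 2+i a's followed by 3 b's for i = 0, 1, 2, ...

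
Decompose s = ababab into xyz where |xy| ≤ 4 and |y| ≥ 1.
x = 'aba', y = 'b', z = 'ab'

For s = ababab and p = 4, one valid decomposition is:
- x = 'aba' (length 3)
- y = 'b' (length 1)
- z = 'ab' (length 2)

Verification:
- xyz = 'aba' + 'b' + 'ab' = ababab ✓
- |xy| = 4 ≤ 4 ✓
- |y| = 1 > 0 ✓

All pumping lemma constraints are satisfied.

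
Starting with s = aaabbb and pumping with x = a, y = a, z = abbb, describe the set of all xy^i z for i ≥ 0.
{xy^i z : i ≥ 0} = {a^(2+i) b^3 : i ≥ 0} = {aabbb, aaabbb, aaaabbb, ...}

With x = a, y = a, z = abbb: Starting with aaabbb and pumping the second 'a', we get strings with 2+i a's followed by 3 b's for i = 0, 1, 2, ...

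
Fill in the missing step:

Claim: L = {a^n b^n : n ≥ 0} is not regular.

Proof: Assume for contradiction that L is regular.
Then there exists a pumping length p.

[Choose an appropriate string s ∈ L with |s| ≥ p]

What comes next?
s = a^p b^p

This string is in L (has equal a's and b's) and has length 2p ≥ p.
Any decomposition xyz with |xy| ≤ p means y consists only of a's,
so pumping will unbalance the counts.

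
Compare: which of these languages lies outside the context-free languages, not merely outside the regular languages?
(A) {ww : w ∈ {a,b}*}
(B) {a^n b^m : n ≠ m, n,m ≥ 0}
(A) {ww : w ∈ {a,b}*}

(A) {ww : w ∈ {a,b}*} requires the CFL pumping lemma.

- {a^n b^m : n ≠ m, n,m ≥ 0} is context-free (but not regular)
  • Can be shown non-regular with the regular pumping lemma
  • After pumping a's, we can make n = m

- {ww : w ∈ {a,b}*} is NOT context-free
  • Requires the CFL pumping lemma to prove
  • Even a PDA cannot compare two arbitrary halves symbol by symbol; CFL pumping on a^p b^p a^p b^p fails

The CFL pumping lemma is "stronger" in that it can prove non-membership
in the larger class of context-free languages.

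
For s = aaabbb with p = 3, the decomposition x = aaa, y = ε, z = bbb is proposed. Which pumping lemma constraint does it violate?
Violated: |y| > 0

The decomposition x = aaa, y = ε, z = bbb for s = aaabbb with p = 3
violates the constraint: |y| > 0

|y| = 0, but the pumping lemma requires |y| > 0 (y must be non-empty).

Pumping lemma constraints:
1. xyz = s (decomposition is valid)
2. |xy| ≤ p
3. |y| > 0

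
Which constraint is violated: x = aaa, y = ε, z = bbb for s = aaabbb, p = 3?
Violated: |y| > 0

The decomposition x = aaa, y = ε, z = bbb for s = aaabbb with p = 3
violates the constraint: |y| > 0

|y| = 0, but the pumping lemma requires |y| > 0 (y must be non-empty).

Pumping lemma constraints:
1. xyz = s (decomposition is valid)
2. |xy| ≤ p
3. |y| > 0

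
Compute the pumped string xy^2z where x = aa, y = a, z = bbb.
aaaabbb

Given x = 'aa', y = 'a', z = 'bbb' and i = 2:

xy^2z = x + y·y·...·y (2 times) + z
       = 'aa' + 'a'^2 + 'bbb'
       = 'aa' + 'aa' + 'bbb'
       = 'aaaabbb'

The pumped string is 'aaaabbb' with length 7.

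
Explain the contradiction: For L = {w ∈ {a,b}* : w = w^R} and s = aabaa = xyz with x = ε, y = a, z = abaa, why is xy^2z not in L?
xy²z = aaabaa ∉ L

Pumping with i = 2 replaces y = a by y² = aa:
- Original: s = xyz = aabaa; aabaa reversed is aabaa, the same string, so it is a palindrome and is in L
- Pumped: xy²z = ε · aa · abaa = aaabaa
- aaabaa reversed is aabaaa ≠ aaabaa, so it is not a palindrome and is not in L

The pumping lemma would require xy²z ∈ L, so this decomposition yields a contradiction.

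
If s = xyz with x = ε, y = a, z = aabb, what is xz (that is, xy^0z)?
aabb

Given x = '', y = 'a', z = 'aabb' and i = 0:

xy^0z = x + y·y·...·y (0 times) + z
       = '' + 'a'^0 + 'aabb'
       = '' + '' + 'aabb'
       = 'aabb'

The pumped string is 'aabb' with length 4.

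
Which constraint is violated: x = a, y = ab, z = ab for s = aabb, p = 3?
Violated: xyz = s

The decomposition x = a, y = ab, z = ab for s = aabb with p = 3
violates the constraint: xyz = s

xyz = 'a' + 'ab' + 'ab' = 'aabab' ≠ 'aabb' = s. The decomposition doesn't reconstruct s.

Pumping lemma constraints:
1. xyz = s (decomposition is valid)
2. |xy| ≤ p
3. |y| > 0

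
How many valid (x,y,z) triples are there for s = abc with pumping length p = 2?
3

For s = 'abc' with pumping length p = 2:

Constraints: |xy| ≤ 2, |y| > 0

Valid decompositions (|xy| ≤ p, |y| ≥ 1):
  • x='', y='a', z='bc'
  • x='a', y='b', z='c'
  • x='', y='ab', z='c'

Total count: 3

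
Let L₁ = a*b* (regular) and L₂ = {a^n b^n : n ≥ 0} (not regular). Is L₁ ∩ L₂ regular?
No — L₁ ∩ L₂ is not regular.

Every string a^n b^n already lies in a*b*, so L₁ ∩ L₂ = {a^n b^n : n ≥ 0} = L₂ itself, which is the standard non-regular language (pump s = a^p b^p).

Note that the bare facts "L₁ regular, L₂ non-regular" do not settle the question by themselves: the closure of regular languages under ∪, ∩, complement and difference applies only when BOTH operands are regular. With a non-regular operand the result can come out regular or non-regular depending on the specific languages, so one has to work out L₁ ∩ L₂ for this particular pair, as above.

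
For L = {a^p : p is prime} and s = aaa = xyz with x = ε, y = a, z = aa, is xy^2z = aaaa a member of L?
No

xy²z = ε · aa · aa = aaaa.
aaaa has length 4 = 2 × 2, which is not prime, so it is not in L.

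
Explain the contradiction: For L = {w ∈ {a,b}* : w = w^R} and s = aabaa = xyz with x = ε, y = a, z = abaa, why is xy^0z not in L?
xy⁰z = abaa ∉ L

Pumping with i = 0 replaces y = a by y⁰ = ε:
- Original: s = xyz = aabaa; aabaa reversed is aabaa, the same string, so it is a palindrome and is in L
- Pumped: xy⁰z = ε · ε · abaa = abaa
- abaa reversed is aaba ≠ abaa, so it is not a palindrome and is not in L

The pumping lemma would require xy⁰z ∈ L, so this decomposition yields a contradiction.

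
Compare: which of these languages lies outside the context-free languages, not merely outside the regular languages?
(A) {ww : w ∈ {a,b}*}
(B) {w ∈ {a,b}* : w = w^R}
(A) {ww : w ∈ {a,b}*}

(A) {ww : w ∈ {a,b}*} requires the CFL pumping lemma.

- {w ∈ {a,b}* : w = w^R} is context-free (but not regular)
  • Can be shown non-regular with the regular pumping lemma
  • After pumping, the string is no longer symmetric

- {ww : w ∈ {a,b}*} is NOT context-free
  • Requires the CFL pumping lemma to prove
  • Cannot verify equality of two arbitrary substrings

The CFL pumping lemma is "stronger" in that it can prove non-membership
in the larger class of context-free languages.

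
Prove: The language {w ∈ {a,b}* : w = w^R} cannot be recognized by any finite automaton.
Assume for contradiction that L is regular, and let p ≥ 1 be the pumping length given by the pumping lemma.
Choose s = a^p b a^p. Then s ∈ L (it reads the same in both directions) and |s| = 2p + 1 ≥ p.
By the pumping lemma, s = xyz for some x, y, z with |xy| ≤ p, |y| ≥ 1, and xy^i z ∈ L for every i ≥ 0.
Since |xy| ≤ p and the first p symbols of s are all a's, y = a^k for some k with 1 ≤ k ≤ p.

Take i = 0: xy⁰z = a^(p − k) b a^p.
Its reversal is a^p b a^(p − k). These differ because the block of a's before the unique b has length p − k in one and p in the other, and p − k ≠ p since k ≥ 1. So xy⁰z is not a palindrome, i.e. xy⁰z ∉ L.

This contradicts the pumping lemma, which requires xy^i z ∈ L for all i ≥ 0.
Hence L = {w ∈ {a,b}* : w = w^R} is not regular. ∎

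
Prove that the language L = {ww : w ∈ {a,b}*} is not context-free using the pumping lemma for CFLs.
Assume for contradiction that L is context-free, and let p ≥ 1 be the pumping length given by the pumping lemma for CFLs.
Choose s = a^p b^p a^p b^p. Then s ∈ L (take w = a^p b^p) and |s| = 4p ≥ p.
By the CFL pumping lemma, s = uvxyz for some u, v, x, y, z with |vxy| ≤ p, |vy| ≥ 1, and uv^i xy^i z ∈ L for every i ≥ 0.

Write s as four blocks A₁ B₁ A₂ B₂ with A₁ = A₂ = a^p and B₁ = B₂ = b^p. Since |vxy| ≤ p, the window vxy lies inside at most two adjacent blocks. Take i = 0 and let t = uxz, so |t| = 4p − |vy| with 1 ≤ |vy| ≤ p. If |t| is odd, t ∉ L immediately, so assume |vy| is even (hence |vy| ≥ 2) and |t|/2 = 2p − |vy|/2, which satisfies p ≤ |t|/2 ≤ 2p − 1.

Case 1 (vxy inside A₁B₁): t = a^(p−j) b^(p−l) a^p b^p with j + l = |vy|. The second half of t has length < 2p, so it is a suffix of the trailing a^p b^p and ends in b; the first half is a^(p−j) b^(p−l) a^((j+l)/2), which ends in a because (j+l)/2 ≥ 1. The halves differ, so t ∉ L.

Case 2 (vxy inside B₁A₂, straddling the middle): t = a^p b^(p−j) a^(p−l) b^p with j + l = |vy|. If t = ww, then w is a prefix of t of length ≥ p, so w begins with a^p; and w is a suffix of t of length ≥ p, so w ends with b^p. That forces |w| ≥ 2p, contradicting |w| = |t|/2 ≤ 2p − 1. So t ∉ L.

Case 3 (vxy inside A₂B₂): t = a^p b^p a^(p−j) b^(p−l) with j + l = |vy|. The first half of t is a prefix of a^p b^p, so it begins with a; the second half is b^((j+l)/2) a^(p−j) b^(p−l), which begins with b. The halves differ, so t ∉ L.

In every case uv⁰xy⁰z = uxz ∉ L.

This contradicts the CFL pumping lemma, which requires uv^i xy^i z ∈ L for all i ≥ 0.
Hence L = {ww : w ∈ {a,b}*} is not context-free. ∎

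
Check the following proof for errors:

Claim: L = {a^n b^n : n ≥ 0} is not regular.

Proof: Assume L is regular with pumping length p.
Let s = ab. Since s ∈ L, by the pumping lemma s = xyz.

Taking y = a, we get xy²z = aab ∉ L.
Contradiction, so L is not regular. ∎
The proof is INCORRECT.

Error: The string s = ab may be shorter than p.
The pumping lemma only applies to strings with |s| ≥ p, and p is not under our control.
We must choose s in terms of p, e.g. s = a^p b^p, to ensure |s| ≥ p.
(The proof also fixes one particular y; a valid argument must handle every decomposition with |xy| ≤ p and |y| ≥ 1 — for s = a^p b^p this forces y = a^k, and then xy²z = a^(p+k) b^p ∉ L.)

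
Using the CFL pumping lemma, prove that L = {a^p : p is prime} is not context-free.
Assume for contradiction that L is context-free, and let p ≥ 1 be the pumping length given by the pumping lemma for CFLs.
Choose a prime q with q ≥ p and let s = a^q. Then s ∈ L and |s| = q ≥ p.
By the CFL pumping lemma, s = uvxyz for some u, v, x, y, z with |vxy| ≤ p, |vy| ≥ 1, and uv^i xy^i z ∈ L for every i ≥ 0.
All symbols are a's, so only lengths matter: let k = |vy|, with 1 ≤ k ≤ p. Then |uv^i xy^i z| = q + (i − 1)k.

Take i = q + 1: the length is q + qk = q(k + 1).
Both factors satisfy q ≥ 2 and k + 1 ≥ 2, so q(k + 1) is composite and uv^(q+1) xy^(q+1) z ∉ L.

This contradicts the CFL pumping lemma, which requires uv^i xy^i z ∈ L for all i ≥ 0.
Hence L = {a^p : p is prime} is not context-free. ∎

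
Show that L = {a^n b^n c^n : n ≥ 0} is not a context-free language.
Assume for contradiction that L is context-free, and let p ≥ 1 be the pumping length given by the pumping lemma for CFLs.
Choose s = a^p b^p c^p. Then s ∈ L and |s| = 3p ≥ p.
By the CFL pumping lemma, s = uvxyz for some u, v, x, y, z with |vxy| ≤ p, |vy| ≥ 1, and uv^i xy^i z ∈ L for every i ≥ 0.

Because |vxy| ≤ p, the window vxy cannot contain both an a and a c: any substring of s containing both must include the entire block b^p plus at least one a and one c, so it has length ≥ p + 2 > p.
Hence at least one of the letters a, c does not occur in vy at all.

Take i = 0: the string uxz is obtained from s by deleting |vy| ≥ 1 symbols, so |uxz| = 3p − |vy| < 3p.
But the letter (a or c) that does not occur in vy still occurs exactly p times in uxz. Every string of L with exactly p copies of some letter is a^p b^p c^p, of length 3p. Since |uxz| < 3p, uxz ∉ L.

This contradicts the CFL pumping lemma, which requires uv^i xy^i z ∈ L for all i ≥ 0.
Hence L = {a^n b^n c^n : n ≥ 0} is not context-free. ∎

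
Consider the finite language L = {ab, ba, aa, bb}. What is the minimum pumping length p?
p = 3

For a finite language L, the pumping lemma holds vacuously if p > max|s| for s ∈ L.

The longest string in L = {ab, ba, aa, bb} has length 2.
If p = 3, then no string s ∈ L has |s| ≥ p, so the condition is vacuously true.

The minimum pumping length is p = 3.

Why no smaller p works: for any p ≤ 2, the longest string s ∈ L has |s| = 2 ≥ p, so it would
have to be pumpable; but pumping up (i = 2, 3, ...) produces ever longer strings, which cannot all lie in the
finite language L. So the pumping property fails for every p ≤ 2.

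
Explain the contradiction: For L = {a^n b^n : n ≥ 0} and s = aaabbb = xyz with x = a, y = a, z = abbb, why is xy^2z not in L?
xy²z = aaaabbb ∉ L

Pumping with i = 2 replaces y = a by y² = aa:
- Original: s = xyz = aaabbb; aaabbb = a^3 b^3 has equal counts (3 = 3), so it is in L
- Pumped: xy²z = a · aa · abbb = aaaabbb
- aaaabbb has 4 a's and 3 b's; 4 ≠ 3, so it is not in L

The pumping lemma would require xy²z ∈ L, so this decomposition yields a contradiction.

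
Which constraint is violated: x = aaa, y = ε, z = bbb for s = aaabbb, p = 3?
Violated: |y| > 0

The decomposition x = aaa, y = ε, z = bbb for s = aaabbb with p = 3
violates the constraint: |y| > 0

|y| = 0, but the pumping lemma requires |y| > 0 (y must be non-empty).

Pumping lemma constraints:
1. xyz = s (decomposition is valid)
2. |xy| ≤ p
3. |y| > 0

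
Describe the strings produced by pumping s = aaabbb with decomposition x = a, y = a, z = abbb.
{xy^i z : i ≥ 0} = {a^(2+i) b^3 : i ≥ 0} = {aabbb, aaabbb, aaaabbb, ...}

With x = a, y = a, z = abbb: Starting with aaabbb and pumping the second 'a', we get strings with 2+i a's followed by 3 b's for i = 0, 1, 2, ...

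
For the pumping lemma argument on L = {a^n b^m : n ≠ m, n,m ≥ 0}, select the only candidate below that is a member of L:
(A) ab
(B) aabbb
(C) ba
(B) aabbb

The pumping lemma is applied to a string s that lies in L, so first check membership of each option:
- (A) ab = a^1 b^1 has n = m = 1, so it is not in L ✗
- (B) aabbb = a^2 b^3 with 2 ≠ 3, so it is in L ✓
- (C) ba has an a after a b, so it is not of the form a^n b^m and is not in L ✗

Only (B) aabbb is in L, so it is the only candidate that could play the role of s.
(In a complete proof one picks s in terms of the pumping length p so that |s| ≥ p is guaranteed; a fixed string like aabbb illustrates the shape of such an s.)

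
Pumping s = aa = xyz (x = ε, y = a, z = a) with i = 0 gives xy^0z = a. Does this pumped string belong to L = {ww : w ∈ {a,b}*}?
No

xy⁰z = ε · ε · a = a.
a has odd length 1, so it cannot be written as ww and is not in L.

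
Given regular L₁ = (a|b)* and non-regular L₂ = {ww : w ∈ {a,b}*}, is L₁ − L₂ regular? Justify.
No — L₁ − L₂ is not regular.

L₁ − L₂ is the complement of {ww} within {a,b}*. If it were regular, its complement {ww} would be regular as well (regular languages are closed under complement) — contradiction. So L₁ − L₂ is not regular.

Note that the bare facts "L₁ regular, L₂ non-regular" do not settle the question by themselves: the closure of regular languages under ∪, ∩, complement and difference applies only when BOTH operands are regular. With a non-regular operand the result can come out regular or non-regular depending on the specific languages, so one has to work out L₁ − L₂ for this particular pair, as above.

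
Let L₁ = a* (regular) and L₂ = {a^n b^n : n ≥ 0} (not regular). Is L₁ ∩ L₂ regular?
Yes — L₁ ∩ L₂ is regular.

A string of a* contains no b's, and the only string of {a^n b^n} with no b's is ε (n = 0). So L₁ ∩ L₂ = {ε}, a finite language, which is regular.

Note that the bare facts "L₁ regular, L₂ non-regular" do not settle the question by themselves: the closure of regular languages under ∪, ∩, complement and difference applies only when BOTH operands are regular. With a non-regular operand the result can come out regular or non-regular depending on the specific languages, so one has to work out L₁ ∩ L₂ for this particular pair, as above.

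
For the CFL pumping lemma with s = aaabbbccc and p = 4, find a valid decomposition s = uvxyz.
u='aa', v='a', x='bb', y='b', z='ccc'

For s = aaabbbccc with pumping length p = 4:

One valid decomposition:
- u = 'aa'
- v = 'a'
- x = 'bb'
- y = 'b'
- z = 'ccc'

Verification:
- uvxyz = 'aa' + 'a' + 'bb' + 'b' + 'ccc' = aaabbbccc ✓
- |vxy| = |'abbb'| = 4 ≤ 4 ✓
- |vy| = |'ab'| = 2 > 0 ✓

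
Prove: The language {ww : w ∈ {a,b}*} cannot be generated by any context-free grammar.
Assume for contradiction that L is context-free, and let p ≥ 1 be the pumping length given by the pumping lemma for CFLs.
Choose s = a^p b^p a^p b^p. Then s ∈ L (take w = a^p b^p) and |s| = 4p ≥ p.
By the CFL pumping lemma, s = uvxyz for some u, v, x, y, z with |vxy| ≤ p, |vy| ≥ 1, and uv^i xy^i z ∈ L for every i ≥ 0.

Write s as four blocks A₁ B₁ A₂ B₂ with A₁ = A₂ = a^p and B₁ = B₂ = b^p. Since |vxy| ≤ p, the window vxy lies inside at most two adjacent blocks. Take i = 0 and let t = uxz, so |t| = 4p − |vy| with 1 ≤ |vy| ≤ p. If |t| is odd, t ∉ L immediately, so assume |vy| is even (hence |vy| ≥ 2) and |t|/2 = 2p − |vy|/2, which satisfies p ≤ |t|/2 ≤ 2p − 1.

Case 1 (vxy inside A₁B₁): t = a^(p−j) b^(p−l) a^p b^p with j + l = |vy|. The second half of t has length < 2p, so it is a suffix of the trailing a^p b^p and ends in b; the first half is a^(p−j) b^(p−l) a^((j+l)/2), which ends in a because (j+l)/2 ≥ 1. The halves differ, so t ∉ L.

Case 2 (vxy inside B₁A₂, straddling the middle): t = a^p b^(p−j) a^(p−l) b^p with j + l = |vy|. If t = ww, then w is a prefix of t of length ≥ p, so w begins with a^p; and w is a suffix of t of length ≥ p, so w ends with b^p. That forces |w| ≥ 2p, contradicting |w| = |t|/2 ≤ 2p − 1. So t ∉ L.

Case 3 (vxy inside A₂B₂): t = a^p b^p a^(p−j) b^(p−l) with j + l = |vy|. The first half of t is a prefix of a^p b^p, so it begins with a; the second half is b^((j+l)/2) a^(p−j) b^(p−l), which begins with b. The halves differ, so t ∉ L.

In every case uv⁰xy⁰z = uxz ∉ L.

This contradicts the CFL pumping lemma, which requires uv^i xy^i z ∈ L for all i ≥ 0.
Hence L = {ww : w ∈ {a,b}*} is not context-free. ∎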